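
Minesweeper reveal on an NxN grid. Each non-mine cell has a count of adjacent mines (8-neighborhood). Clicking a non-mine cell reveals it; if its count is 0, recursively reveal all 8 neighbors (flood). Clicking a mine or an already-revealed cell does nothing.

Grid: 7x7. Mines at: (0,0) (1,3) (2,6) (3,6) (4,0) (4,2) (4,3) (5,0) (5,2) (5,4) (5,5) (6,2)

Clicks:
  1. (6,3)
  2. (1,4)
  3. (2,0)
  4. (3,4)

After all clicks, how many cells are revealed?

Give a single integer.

Answer: 12

Derivation:
Click 1 (6,3) count=3: revealed 1 new [(6,3)] -> total=1
Click 2 (1,4) count=1: revealed 1 new [(1,4)] -> total=2
Click 3 (2,0) count=0: revealed 9 new [(1,0) (1,1) (1,2) (2,0) (2,1) (2,2) (3,0) (3,1) (3,2)] -> total=11
Click 4 (3,4) count=1: revealed 1 new [(3,4)] -> total=12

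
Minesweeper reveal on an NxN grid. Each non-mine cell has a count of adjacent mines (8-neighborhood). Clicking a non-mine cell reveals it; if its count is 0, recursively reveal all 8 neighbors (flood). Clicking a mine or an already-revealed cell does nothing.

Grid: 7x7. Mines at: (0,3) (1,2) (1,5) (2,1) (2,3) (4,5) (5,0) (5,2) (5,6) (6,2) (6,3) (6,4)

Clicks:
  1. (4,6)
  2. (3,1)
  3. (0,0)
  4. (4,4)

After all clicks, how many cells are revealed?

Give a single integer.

Click 1 (4,6) count=2: revealed 1 new [(4,6)] -> total=1
Click 2 (3,1) count=1: revealed 1 new [(3,1)] -> total=2
Click 3 (0,0) count=0: revealed 4 new [(0,0) (0,1) (1,0) (1,1)] -> total=6
Click 4 (4,4) count=1: revealed 1 new [(4,4)] -> total=7

Answer: 7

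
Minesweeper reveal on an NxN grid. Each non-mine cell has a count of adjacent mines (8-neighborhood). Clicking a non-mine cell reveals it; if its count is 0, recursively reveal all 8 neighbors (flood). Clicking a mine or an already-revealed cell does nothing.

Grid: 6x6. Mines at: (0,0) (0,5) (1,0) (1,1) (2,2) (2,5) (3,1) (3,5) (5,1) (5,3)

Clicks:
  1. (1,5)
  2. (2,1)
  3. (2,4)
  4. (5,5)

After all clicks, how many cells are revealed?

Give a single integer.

Click 1 (1,5) count=2: revealed 1 new [(1,5)] -> total=1
Click 2 (2,1) count=4: revealed 1 new [(2,1)] -> total=2
Click 3 (2,4) count=2: revealed 1 new [(2,4)] -> total=3
Click 4 (5,5) count=0: revealed 4 new [(4,4) (4,5) (5,4) (5,5)] -> total=7

Answer: 7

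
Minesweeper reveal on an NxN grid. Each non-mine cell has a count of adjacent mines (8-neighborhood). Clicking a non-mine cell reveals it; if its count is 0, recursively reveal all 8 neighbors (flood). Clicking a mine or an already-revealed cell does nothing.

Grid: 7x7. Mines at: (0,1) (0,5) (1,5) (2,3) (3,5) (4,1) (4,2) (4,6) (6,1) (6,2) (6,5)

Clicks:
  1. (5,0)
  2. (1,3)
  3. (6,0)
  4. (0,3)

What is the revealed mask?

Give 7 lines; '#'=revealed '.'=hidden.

Answer: ..###..
..###..
.......
.......
.......
#......
#......

Derivation:
Click 1 (5,0) count=2: revealed 1 new [(5,0)] -> total=1
Click 2 (1,3) count=1: revealed 1 new [(1,3)] -> total=2
Click 3 (6,0) count=1: revealed 1 new [(6,0)] -> total=3
Click 4 (0,3) count=0: revealed 5 new [(0,2) (0,3) (0,4) (1,2) (1,4)] -> total=8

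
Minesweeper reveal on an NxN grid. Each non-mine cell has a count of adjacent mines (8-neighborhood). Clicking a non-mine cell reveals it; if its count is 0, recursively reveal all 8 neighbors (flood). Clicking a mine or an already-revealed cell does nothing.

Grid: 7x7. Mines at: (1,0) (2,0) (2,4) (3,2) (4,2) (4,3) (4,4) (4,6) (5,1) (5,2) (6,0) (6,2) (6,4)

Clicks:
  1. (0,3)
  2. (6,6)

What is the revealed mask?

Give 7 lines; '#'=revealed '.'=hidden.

Answer: .######
.######
.###.##
.....##
.......
.....##
.....##

Derivation:
Click 1 (0,3) count=0: revealed 19 new [(0,1) (0,2) (0,3) (0,4) (0,5) (0,6) (1,1) (1,2) (1,3) (1,4) (1,5) (1,6) (2,1) (2,2) (2,3) (2,5) (2,6) (3,5) (3,6)] -> total=19
Click 2 (6,6) count=0: revealed 4 new [(5,5) (5,6) (6,5) (6,6)] -> total=23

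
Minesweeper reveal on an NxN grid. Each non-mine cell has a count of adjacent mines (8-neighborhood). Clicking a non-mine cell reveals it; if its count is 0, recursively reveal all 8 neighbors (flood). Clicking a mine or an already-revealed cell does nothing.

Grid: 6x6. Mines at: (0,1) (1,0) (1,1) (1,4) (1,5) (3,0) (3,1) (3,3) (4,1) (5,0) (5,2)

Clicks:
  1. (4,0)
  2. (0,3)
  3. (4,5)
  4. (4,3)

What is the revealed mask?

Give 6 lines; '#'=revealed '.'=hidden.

Click 1 (4,0) count=4: revealed 1 new [(4,0)] -> total=1
Click 2 (0,3) count=1: revealed 1 new [(0,3)] -> total=2
Click 3 (4,5) count=0: revealed 10 new [(2,4) (2,5) (3,4) (3,5) (4,3) (4,4) (4,5) (5,3) (5,4) (5,5)] -> total=12
Click 4 (4,3) count=2: revealed 0 new [(none)] -> total=12

Answer: ...#..
......
....##
....##
#..###
...###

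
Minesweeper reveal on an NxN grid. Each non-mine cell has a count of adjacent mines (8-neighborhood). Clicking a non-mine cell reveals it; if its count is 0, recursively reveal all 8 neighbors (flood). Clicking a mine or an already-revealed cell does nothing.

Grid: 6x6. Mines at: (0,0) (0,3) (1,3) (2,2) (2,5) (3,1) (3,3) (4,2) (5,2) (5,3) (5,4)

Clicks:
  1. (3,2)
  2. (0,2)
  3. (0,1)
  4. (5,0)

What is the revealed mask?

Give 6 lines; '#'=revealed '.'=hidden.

Click 1 (3,2) count=4: revealed 1 new [(3,2)] -> total=1
Click 2 (0,2) count=2: revealed 1 new [(0,2)] -> total=2
Click 3 (0,1) count=1: revealed 1 new [(0,1)] -> total=3
Click 4 (5,0) count=0: revealed 4 new [(4,0) (4,1) (5,0) (5,1)] -> total=7

Answer: .##...
......
......
..#...
##....
##....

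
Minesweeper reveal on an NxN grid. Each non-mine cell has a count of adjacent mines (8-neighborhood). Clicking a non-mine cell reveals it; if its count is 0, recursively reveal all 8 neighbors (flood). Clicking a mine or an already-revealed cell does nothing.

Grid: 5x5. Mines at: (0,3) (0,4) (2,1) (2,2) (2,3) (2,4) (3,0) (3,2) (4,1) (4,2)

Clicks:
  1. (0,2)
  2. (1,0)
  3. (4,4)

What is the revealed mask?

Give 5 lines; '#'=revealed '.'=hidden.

Answer: ..#..
#....
.....
...##
...##

Derivation:
Click 1 (0,2) count=1: revealed 1 new [(0,2)] -> total=1
Click 2 (1,0) count=1: revealed 1 new [(1,0)] -> total=2
Click 3 (4,4) count=0: revealed 4 new [(3,3) (3,4) (4,3) (4,4)] -> total=6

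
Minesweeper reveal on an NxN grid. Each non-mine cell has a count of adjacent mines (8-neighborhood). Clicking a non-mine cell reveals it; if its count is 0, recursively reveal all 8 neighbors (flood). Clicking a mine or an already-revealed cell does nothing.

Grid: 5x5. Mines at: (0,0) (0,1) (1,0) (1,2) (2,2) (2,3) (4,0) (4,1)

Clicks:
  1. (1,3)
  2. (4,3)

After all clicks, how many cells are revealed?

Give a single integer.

Answer: 7

Derivation:
Click 1 (1,3) count=3: revealed 1 new [(1,3)] -> total=1
Click 2 (4,3) count=0: revealed 6 new [(3,2) (3,3) (3,4) (4,2) (4,3) (4,4)] -> total=7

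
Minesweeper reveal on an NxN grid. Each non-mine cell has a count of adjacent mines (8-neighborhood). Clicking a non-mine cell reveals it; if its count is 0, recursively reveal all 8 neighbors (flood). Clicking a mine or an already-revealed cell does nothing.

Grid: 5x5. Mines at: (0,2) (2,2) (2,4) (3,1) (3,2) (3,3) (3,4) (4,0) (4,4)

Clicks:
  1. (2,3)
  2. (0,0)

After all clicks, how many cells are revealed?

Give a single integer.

Answer: 7

Derivation:
Click 1 (2,3) count=5: revealed 1 new [(2,3)] -> total=1
Click 2 (0,0) count=0: revealed 6 new [(0,0) (0,1) (1,0) (1,1) (2,0) (2,1)] -> total=7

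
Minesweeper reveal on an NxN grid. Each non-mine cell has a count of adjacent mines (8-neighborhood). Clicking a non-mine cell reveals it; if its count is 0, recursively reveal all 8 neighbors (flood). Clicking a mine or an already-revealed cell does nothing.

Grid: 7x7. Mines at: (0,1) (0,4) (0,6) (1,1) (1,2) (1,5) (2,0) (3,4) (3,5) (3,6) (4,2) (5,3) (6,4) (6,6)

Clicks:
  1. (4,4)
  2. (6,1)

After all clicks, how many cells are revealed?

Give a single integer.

Answer: 11

Derivation:
Click 1 (4,4) count=3: revealed 1 new [(4,4)] -> total=1
Click 2 (6,1) count=0: revealed 10 new [(3,0) (3,1) (4,0) (4,1) (5,0) (5,1) (5,2) (6,0) (6,1) (6,2)] -> total=11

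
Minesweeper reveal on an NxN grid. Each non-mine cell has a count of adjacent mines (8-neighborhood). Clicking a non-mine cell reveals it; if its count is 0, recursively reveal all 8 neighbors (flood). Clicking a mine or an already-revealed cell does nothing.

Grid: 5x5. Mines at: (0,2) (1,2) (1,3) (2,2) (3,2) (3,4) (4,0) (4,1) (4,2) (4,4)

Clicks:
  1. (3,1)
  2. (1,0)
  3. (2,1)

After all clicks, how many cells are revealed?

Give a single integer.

Click 1 (3,1) count=5: revealed 1 new [(3,1)] -> total=1
Click 2 (1,0) count=0: revealed 7 new [(0,0) (0,1) (1,0) (1,1) (2,0) (2,1) (3,0)] -> total=8
Click 3 (2,1) count=3: revealed 0 new [(none)] -> total=8

Answer: 8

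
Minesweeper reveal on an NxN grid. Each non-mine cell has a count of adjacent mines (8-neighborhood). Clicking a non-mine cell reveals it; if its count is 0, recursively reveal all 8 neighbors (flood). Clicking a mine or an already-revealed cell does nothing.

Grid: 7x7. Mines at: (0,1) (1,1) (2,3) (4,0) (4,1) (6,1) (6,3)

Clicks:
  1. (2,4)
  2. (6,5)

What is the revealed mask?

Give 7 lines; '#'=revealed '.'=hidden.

Answer: ..#####
..#####
....###
..#####
..#####
..#####
....###

Derivation:
Click 1 (2,4) count=1: revealed 1 new [(2,4)] -> total=1
Click 2 (6,5) count=0: revealed 30 new [(0,2) (0,3) (0,4) (0,5) (0,6) (1,2) (1,3) (1,4) (1,5) (1,6) (2,5) (2,6) (3,2) (3,3) (3,4) (3,5) (3,6) (4,2) (4,3) (4,4) (4,5) (4,6) (5,2) (5,3) (5,4) (5,5) (5,6) (6,4) (6,5) (6,6)] -> total=31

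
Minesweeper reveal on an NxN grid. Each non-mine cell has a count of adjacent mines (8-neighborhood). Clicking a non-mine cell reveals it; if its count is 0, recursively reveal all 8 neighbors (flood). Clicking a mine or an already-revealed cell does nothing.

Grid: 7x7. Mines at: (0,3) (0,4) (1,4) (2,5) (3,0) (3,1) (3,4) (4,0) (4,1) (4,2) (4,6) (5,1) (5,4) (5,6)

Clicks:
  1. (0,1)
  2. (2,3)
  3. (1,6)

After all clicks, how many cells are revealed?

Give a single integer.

Click 1 (0,1) count=0: revealed 9 new [(0,0) (0,1) (0,2) (1,0) (1,1) (1,2) (2,0) (2,1) (2,2)] -> total=9
Click 2 (2,3) count=2: revealed 1 new [(2,3)] -> total=10
Click 3 (1,6) count=1: revealed 1 new [(1,6)] -> total=11

Answer: 11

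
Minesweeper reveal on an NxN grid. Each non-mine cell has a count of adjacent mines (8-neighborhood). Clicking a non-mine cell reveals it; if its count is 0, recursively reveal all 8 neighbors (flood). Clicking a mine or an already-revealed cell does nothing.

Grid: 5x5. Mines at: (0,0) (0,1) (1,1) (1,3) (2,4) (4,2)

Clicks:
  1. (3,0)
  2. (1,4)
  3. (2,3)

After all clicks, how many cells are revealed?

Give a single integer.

Click 1 (3,0) count=0: revealed 6 new [(2,0) (2,1) (3,0) (3,1) (4,0) (4,1)] -> total=6
Click 2 (1,4) count=2: revealed 1 new [(1,4)] -> total=7
Click 3 (2,3) count=2: revealed 1 new [(2,3)] -> total=8

Answer: 8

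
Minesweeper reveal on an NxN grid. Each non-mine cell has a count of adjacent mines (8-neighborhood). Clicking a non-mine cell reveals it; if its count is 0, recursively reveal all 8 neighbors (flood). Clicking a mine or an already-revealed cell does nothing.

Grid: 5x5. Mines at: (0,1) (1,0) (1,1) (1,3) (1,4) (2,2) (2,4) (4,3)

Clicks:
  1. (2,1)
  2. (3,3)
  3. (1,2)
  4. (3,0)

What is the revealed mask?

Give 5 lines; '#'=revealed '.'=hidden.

Answer: .....
..#..
##...
####.
###..

Derivation:
Click 1 (2,1) count=3: revealed 1 new [(2,1)] -> total=1
Click 2 (3,3) count=3: revealed 1 new [(3,3)] -> total=2
Click 3 (1,2) count=4: revealed 1 new [(1,2)] -> total=3
Click 4 (3,0) count=0: revealed 7 new [(2,0) (3,0) (3,1) (3,2) (4,0) (4,1) (4,2)] -> total=10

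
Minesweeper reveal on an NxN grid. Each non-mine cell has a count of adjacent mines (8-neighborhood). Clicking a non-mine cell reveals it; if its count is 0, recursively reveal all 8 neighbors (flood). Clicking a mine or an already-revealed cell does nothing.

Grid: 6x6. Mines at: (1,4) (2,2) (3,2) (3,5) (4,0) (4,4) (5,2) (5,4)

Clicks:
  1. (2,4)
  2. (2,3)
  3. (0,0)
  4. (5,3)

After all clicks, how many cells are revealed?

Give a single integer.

Click 1 (2,4) count=2: revealed 1 new [(2,4)] -> total=1
Click 2 (2,3) count=3: revealed 1 new [(2,3)] -> total=2
Click 3 (0,0) count=0: revealed 12 new [(0,0) (0,1) (0,2) (0,3) (1,0) (1,1) (1,2) (1,3) (2,0) (2,1) (3,0) (3,1)] -> total=14
Click 4 (5,3) count=3: revealed 1 new [(5,3)] -> total=15

Answer: 15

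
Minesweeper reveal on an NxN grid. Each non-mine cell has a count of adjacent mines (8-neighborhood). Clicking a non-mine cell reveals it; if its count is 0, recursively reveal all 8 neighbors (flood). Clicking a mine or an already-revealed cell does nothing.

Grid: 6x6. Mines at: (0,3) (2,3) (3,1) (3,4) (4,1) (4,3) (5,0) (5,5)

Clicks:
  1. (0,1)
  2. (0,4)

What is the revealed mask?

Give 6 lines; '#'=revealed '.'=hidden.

Click 1 (0,1) count=0: revealed 9 new [(0,0) (0,1) (0,2) (1,0) (1,1) (1,2) (2,0) (2,1) (2,2)] -> total=9
Click 2 (0,4) count=1: revealed 1 new [(0,4)] -> total=10

Answer: ###.#.
###...
###...
......
......
......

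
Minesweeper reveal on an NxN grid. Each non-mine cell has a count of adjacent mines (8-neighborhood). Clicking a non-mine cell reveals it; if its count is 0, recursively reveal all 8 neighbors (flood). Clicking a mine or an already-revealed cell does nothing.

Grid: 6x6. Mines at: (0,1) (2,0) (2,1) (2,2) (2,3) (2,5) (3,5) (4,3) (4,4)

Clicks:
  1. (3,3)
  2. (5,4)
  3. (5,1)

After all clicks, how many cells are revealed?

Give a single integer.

Click 1 (3,3) count=4: revealed 1 new [(3,3)] -> total=1
Click 2 (5,4) count=2: revealed 1 new [(5,4)] -> total=2
Click 3 (5,1) count=0: revealed 9 new [(3,0) (3,1) (3,2) (4,0) (4,1) (4,2) (5,0) (5,1) (5,2)] -> total=11

Answer: 11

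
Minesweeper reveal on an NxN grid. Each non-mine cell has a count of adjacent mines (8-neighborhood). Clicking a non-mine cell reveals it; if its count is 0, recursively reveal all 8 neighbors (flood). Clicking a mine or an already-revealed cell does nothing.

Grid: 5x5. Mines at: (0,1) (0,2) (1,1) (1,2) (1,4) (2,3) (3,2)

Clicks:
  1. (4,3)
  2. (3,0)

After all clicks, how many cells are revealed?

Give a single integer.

Answer: 7

Derivation:
Click 1 (4,3) count=1: revealed 1 new [(4,3)] -> total=1
Click 2 (3,0) count=0: revealed 6 new [(2,0) (2,1) (3,0) (3,1) (4,0) (4,1)] -> total=7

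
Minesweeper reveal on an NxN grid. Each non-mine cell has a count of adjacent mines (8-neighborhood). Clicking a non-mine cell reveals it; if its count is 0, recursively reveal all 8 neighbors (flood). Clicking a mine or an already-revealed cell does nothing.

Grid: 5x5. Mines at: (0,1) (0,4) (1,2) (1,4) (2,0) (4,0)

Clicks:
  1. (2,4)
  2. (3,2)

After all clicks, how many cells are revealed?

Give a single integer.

Answer: 12

Derivation:
Click 1 (2,4) count=1: revealed 1 new [(2,4)] -> total=1
Click 2 (3,2) count=0: revealed 11 new [(2,1) (2,2) (2,3) (3,1) (3,2) (3,3) (3,4) (4,1) (4,2) (4,3) (4,4)] -> total=12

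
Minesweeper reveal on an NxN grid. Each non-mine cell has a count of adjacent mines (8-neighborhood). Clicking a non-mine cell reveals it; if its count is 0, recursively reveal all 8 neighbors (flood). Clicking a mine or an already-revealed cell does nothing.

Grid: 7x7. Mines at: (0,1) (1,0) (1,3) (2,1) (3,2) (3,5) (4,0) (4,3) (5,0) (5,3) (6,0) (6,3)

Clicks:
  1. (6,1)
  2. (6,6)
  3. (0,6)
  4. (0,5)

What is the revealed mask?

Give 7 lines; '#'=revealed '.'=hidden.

Click 1 (6,1) count=2: revealed 1 new [(6,1)] -> total=1
Click 2 (6,6) count=0: revealed 9 new [(4,4) (4,5) (4,6) (5,4) (5,5) (5,6) (6,4) (6,5) (6,6)] -> total=10
Click 3 (0,6) count=0: revealed 9 new [(0,4) (0,5) (0,6) (1,4) (1,5) (1,6) (2,4) (2,5) (2,6)] -> total=19
Click 4 (0,5) count=0: revealed 0 new [(none)] -> total=19

Answer: ....###
....###
....###
.......
....###
....###
.#..###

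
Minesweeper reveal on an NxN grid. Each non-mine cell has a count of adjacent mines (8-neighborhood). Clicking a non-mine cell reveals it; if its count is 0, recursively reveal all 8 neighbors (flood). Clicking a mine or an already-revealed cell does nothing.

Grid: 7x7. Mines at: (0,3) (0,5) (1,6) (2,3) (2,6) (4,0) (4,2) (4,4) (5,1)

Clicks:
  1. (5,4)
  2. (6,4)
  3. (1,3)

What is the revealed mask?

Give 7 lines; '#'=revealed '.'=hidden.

Answer: .......
...#...
.......
.....##
.....##
..#####
..#####

Derivation:
Click 1 (5,4) count=1: revealed 1 new [(5,4)] -> total=1
Click 2 (6,4) count=0: revealed 13 new [(3,5) (3,6) (4,5) (4,6) (5,2) (5,3) (5,5) (5,6) (6,2) (6,3) (6,4) (6,5) (6,6)] -> total=14
Click 3 (1,3) count=2: revealed 1 new [(1,3)] -> total=15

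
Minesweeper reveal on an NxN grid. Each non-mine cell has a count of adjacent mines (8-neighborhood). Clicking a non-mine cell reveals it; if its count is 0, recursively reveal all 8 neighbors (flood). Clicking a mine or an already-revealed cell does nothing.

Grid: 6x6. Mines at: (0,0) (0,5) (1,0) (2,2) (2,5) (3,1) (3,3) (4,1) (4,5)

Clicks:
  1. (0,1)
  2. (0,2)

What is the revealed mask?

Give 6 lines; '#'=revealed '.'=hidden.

Answer: .####.
.####.
......
......
......
......

Derivation:
Click 1 (0,1) count=2: revealed 1 new [(0,1)] -> total=1
Click 2 (0,2) count=0: revealed 7 new [(0,2) (0,3) (0,4) (1,1) (1,2) (1,3) (1,4)] -> total=8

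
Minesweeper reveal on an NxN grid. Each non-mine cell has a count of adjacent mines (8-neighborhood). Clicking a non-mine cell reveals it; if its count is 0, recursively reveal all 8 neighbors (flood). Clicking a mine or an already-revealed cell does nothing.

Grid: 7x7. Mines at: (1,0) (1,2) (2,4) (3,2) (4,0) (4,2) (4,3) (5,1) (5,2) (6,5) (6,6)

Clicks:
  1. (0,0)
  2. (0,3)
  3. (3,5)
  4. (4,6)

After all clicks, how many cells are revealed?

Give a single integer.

Answer: 20

Derivation:
Click 1 (0,0) count=1: revealed 1 new [(0,0)] -> total=1
Click 2 (0,3) count=1: revealed 1 new [(0,3)] -> total=2
Click 3 (3,5) count=1: revealed 1 new [(3,5)] -> total=3
Click 4 (4,6) count=0: revealed 17 new [(0,4) (0,5) (0,6) (1,3) (1,4) (1,5) (1,6) (2,5) (2,6) (3,4) (3,6) (4,4) (4,5) (4,6) (5,4) (5,5) (5,6)] -> total=20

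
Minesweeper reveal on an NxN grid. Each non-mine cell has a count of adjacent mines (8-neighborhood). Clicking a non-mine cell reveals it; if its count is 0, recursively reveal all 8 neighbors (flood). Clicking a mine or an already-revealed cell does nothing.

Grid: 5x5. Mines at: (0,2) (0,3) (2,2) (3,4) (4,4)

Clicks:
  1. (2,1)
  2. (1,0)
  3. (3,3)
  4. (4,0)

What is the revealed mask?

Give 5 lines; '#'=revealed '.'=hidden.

Click 1 (2,1) count=1: revealed 1 new [(2,1)] -> total=1
Click 2 (1,0) count=0: revealed 13 new [(0,0) (0,1) (1,0) (1,1) (2,0) (3,0) (3,1) (3,2) (3,3) (4,0) (4,1) (4,2) (4,3)] -> total=14
Click 3 (3,3) count=3: revealed 0 new [(none)] -> total=14
Click 4 (4,0) count=0: revealed 0 new [(none)] -> total=14

Answer: ##...
##...
##...
####.
####.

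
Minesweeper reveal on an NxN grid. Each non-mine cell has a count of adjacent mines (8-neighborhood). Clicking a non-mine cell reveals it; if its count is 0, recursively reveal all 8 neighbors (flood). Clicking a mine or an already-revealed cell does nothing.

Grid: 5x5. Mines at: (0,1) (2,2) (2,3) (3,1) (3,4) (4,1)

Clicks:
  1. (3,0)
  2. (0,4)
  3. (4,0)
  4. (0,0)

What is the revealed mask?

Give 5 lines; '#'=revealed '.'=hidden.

Answer: #.###
..###
.....
#....
#....

Derivation:
Click 1 (3,0) count=2: revealed 1 new [(3,0)] -> total=1
Click 2 (0,4) count=0: revealed 6 new [(0,2) (0,3) (0,4) (1,2) (1,3) (1,4)] -> total=7
Click 3 (4,0) count=2: revealed 1 new [(4,0)] -> total=8
Click 4 (0,0) count=1: revealed 1 new [(0,0)] -> total=9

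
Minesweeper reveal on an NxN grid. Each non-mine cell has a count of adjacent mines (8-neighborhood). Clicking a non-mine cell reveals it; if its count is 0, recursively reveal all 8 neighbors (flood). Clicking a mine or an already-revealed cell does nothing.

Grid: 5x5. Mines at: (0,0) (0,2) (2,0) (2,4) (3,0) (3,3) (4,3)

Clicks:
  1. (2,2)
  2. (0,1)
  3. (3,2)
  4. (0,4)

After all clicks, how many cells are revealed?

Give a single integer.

Answer: 7

Derivation:
Click 1 (2,2) count=1: revealed 1 new [(2,2)] -> total=1
Click 2 (0,1) count=2: revealed 1 new [(0,1)] -> total=2
Click 3 (3,2) count=2: revealed 1 new [(3,2)] -> total=3
Click 4 (0,4) count=0: revealed 4 new [(0,3) (0,4) (1,3) (1,4)] -> total=7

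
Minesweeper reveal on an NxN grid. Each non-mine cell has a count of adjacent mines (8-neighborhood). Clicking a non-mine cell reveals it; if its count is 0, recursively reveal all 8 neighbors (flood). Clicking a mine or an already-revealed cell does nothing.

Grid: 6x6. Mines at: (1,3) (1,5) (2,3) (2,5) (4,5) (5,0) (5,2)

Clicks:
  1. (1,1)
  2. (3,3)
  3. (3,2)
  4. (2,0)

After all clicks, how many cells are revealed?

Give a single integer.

Click 1 (1,1) count=0: revealed 15 new [(0,0) (0,1) (0,2) (1,0) (1,1) (1,2) (2,0) (2,1) (2,2) (3,0) (3,1) (3,2) (4,0) (4,1) (4,2)] -> total=15
Click 2 (3,3) count=1: revealed 1 new [(3,3)] -> total=16
Click 3 (3,2) count=1: revealed 0 new [(none)] -> total=16
Click 4 (2,0) count=0: revealed 0 new [(none)] -> total=16

Answer: 16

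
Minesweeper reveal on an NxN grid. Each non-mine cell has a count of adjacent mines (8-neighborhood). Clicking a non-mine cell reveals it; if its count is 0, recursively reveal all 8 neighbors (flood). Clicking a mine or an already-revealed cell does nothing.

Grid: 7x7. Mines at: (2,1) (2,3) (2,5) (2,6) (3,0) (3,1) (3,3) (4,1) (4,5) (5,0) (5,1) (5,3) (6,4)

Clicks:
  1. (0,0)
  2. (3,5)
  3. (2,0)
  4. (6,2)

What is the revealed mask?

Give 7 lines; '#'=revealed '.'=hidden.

Click 1 (0,0) count=0: revealed 14 new [(0,0) (0,1) (0,2) (0,3) (0,4) (0,5) (0,6) (1,0) (1,1) (1,2) (1,3) (1,4) (1,5) (1,6)] -> total=14
Click 2 (3,5) count=3: revealed 1 new [(3,5)] -> total=15
Click 3 (2,0) count=3: revealed 1 new [(2,0)] -> total=16
Click 4 (6,2) count=2: revealed 1 new [(6,2)] -> total=17

Answer: #######
#######
#......
.....#.
.......
.......
..#....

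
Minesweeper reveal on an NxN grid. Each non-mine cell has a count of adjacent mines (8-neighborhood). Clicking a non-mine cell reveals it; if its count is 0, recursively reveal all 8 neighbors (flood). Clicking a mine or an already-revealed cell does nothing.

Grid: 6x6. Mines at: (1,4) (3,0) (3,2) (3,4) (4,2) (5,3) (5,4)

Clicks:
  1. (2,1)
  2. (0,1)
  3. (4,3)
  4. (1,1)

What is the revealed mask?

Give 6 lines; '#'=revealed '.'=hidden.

Answer: ####..
####..
####..
......
...#..
......

Derivation:
Click 1 (2,1) count=2: revealed 1 new [(2,1)] -> total=1
Click 2 (0,1) count=0: revealed 11 new [(0,0) (0,1) (0,2) (0,3) (1,0) (1,1) (1,2) (1,3) (2,0) (2,2) (2,3)] -> total=12
Click 3 (4,3) count=5: revealed 1 new [(4,3)] -> total=13
Click 4 (1,1) count=0: revealed 0 new [(none)] -> total=13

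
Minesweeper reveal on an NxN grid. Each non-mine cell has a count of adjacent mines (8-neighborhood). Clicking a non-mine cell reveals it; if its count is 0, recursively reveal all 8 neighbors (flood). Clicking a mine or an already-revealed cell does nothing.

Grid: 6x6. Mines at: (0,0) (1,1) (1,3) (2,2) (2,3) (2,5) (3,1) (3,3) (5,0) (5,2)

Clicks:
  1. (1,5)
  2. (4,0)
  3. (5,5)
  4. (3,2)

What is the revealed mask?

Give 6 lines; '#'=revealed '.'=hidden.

Answer: ......
.....#
......
..#.##
#..###
...###

Derivation:
Click 1 (1,5) count=1: revealed 1 new [(1,5)] -> total=1
Click 2 (4,0) count=2: revealed 1 new [(4,0)] -> total=2
Click 3 (5,5) count=0: revealed 8 new [(3,4) (3,5) (4,3) (4,4) (4,5) (5,3) (5,4) (5,5)] -> total=10
Click 4 (3,2) count=4: revealed 1 new [(3,2)] -> total=11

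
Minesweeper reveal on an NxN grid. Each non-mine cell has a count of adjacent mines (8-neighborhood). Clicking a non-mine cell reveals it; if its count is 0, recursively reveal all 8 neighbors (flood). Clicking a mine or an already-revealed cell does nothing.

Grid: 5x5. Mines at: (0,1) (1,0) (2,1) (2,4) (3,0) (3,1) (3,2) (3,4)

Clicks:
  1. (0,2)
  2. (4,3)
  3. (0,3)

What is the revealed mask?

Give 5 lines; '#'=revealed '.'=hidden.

Click 1 (0,2) count=1: revealed 1 new [(0,2)] -> total=1
Click 2 (4,3) count=2: revealed 1 new [(4,3)] -> total=2
Click 3 (0,3) count=0: revealed 5 new [(0,3) (0,4) (1,2) (1,3) (1,4)] -> total=7

Answer: ..###
..###
.....
.....
...#.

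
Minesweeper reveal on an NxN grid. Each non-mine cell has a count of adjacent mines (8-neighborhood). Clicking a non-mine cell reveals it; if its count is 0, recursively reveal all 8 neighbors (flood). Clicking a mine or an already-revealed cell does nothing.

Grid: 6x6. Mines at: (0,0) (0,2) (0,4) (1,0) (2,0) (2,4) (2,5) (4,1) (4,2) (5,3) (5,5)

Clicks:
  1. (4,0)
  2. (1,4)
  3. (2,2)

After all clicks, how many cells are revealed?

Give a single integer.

Click 1 (4,0) count=1: revealed 1 new [(4,0)] -> total=1
Click 2 (1,4) count=3: revealed 1 new [(1,4)] -> total=2
Click 3 (2,2) count=0: revealed 9 new [(1,1) (1,2) (1,3) (2,1) (2,2) (2,3) (3,1) (3,2) (3,3)] -> total=11

Answer: 11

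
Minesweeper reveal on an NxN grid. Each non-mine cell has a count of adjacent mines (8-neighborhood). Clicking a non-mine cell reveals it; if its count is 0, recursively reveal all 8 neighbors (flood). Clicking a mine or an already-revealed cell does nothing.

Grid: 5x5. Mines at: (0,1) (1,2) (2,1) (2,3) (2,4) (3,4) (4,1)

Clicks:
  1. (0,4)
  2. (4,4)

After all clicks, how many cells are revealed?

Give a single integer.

Click 1 (0,4) count=0: revealed 4 new [(0,3) (0,4) (1,3) (1,4)] -> total=4
Click 2 (4,4) count=1: revealed 1 new [(4,4)] -> total=5

Answer: 5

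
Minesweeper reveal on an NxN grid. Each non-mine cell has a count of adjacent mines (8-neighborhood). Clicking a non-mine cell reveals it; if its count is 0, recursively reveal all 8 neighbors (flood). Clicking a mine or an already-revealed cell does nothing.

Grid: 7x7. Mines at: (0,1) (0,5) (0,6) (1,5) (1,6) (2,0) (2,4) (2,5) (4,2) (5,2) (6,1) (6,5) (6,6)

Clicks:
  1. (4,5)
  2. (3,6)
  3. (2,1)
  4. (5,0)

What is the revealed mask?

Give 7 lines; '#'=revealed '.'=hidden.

Answer: .......
.......
.#.....
...####
...####
#..####
.......

Derivation:
Click 1 (4,5) count=0: revealed 12 new [(3,3) (3,4) (3,5) (3,6) (4,3) (4,4) (4,5) (4,6) (5,3) (5,4) (5,5) (5,6)] -> total=12
Click 2 (3,6) count=1: revealed 0 new [(none)] -> total=12
Click 3 (2,1) count=1: revealed 1 new [(2,1)] -> total=13
Click 4 (5,0) count=1: revealed 1 new [(5,0)] -> total=14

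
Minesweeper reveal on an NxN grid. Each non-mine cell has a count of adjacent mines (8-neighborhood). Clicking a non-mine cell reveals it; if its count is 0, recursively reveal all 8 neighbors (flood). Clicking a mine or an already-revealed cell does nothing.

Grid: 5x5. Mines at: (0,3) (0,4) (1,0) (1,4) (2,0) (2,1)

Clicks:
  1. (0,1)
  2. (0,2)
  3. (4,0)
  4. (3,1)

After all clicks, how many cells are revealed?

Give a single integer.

Click 1 (0,1) count=1: revealed 1 new [(0,1)] -> total=1
Click 2 (0,2) count=1: revealed 1 new [(0,2)] -> total=2
Click 3 (4,0) count=0: revealed 13 new [(2,2) (2,3) (2,4) (3,0) (3,1) (3,2) (3,3) (3,4) (4,0) (4,1) (4,2) (4,3) (4,4)] -> total=15
Click 4 (3,1) count=2: revealed 0 new [(none)] -> total=15

Answer: 15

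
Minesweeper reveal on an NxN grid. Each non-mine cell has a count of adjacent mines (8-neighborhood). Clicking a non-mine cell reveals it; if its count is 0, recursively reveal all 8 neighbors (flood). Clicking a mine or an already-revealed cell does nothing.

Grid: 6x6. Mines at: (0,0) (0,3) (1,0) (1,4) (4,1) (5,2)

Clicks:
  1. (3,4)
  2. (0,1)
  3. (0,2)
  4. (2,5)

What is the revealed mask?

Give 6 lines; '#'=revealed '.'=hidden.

Answer: .##...
.###..
.#####
.#####
..####
...###

Derivation:
Click 1 (3,4) count=0: revealed 20 new [(1,1) (1,2) (1,3) (2,1) (2,2) (2,3) (2,4) (2,5) (3,1) (3,2) (3,3) (3,4) (3,5) (4,2) (4,3) (4,4) (4,5) (5,3) (5,4) (5,5)] -> total=20
Click 2 (0,1) count=2: revealed 1 new [(0,1)] -> total=21
Click 3 (0,2) count=1: revealed 1 new [(0,2)] -> total=22
Click 4 (2,5) count=1: revealed 0 new [(none)] -> total=22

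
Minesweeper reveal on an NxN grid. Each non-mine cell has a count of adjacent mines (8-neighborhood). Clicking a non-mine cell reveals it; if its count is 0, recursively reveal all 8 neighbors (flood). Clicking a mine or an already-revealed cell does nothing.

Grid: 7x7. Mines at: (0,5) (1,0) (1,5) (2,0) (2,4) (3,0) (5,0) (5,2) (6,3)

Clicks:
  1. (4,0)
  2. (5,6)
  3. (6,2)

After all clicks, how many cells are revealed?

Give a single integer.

Answer: 19

Derivation:
Click 1 (4,0) count=2: revealed 1 new [(4,0)] -> total=1
Click 2 (5,6) count=0: revealed 17 new [(2,5) (2,6) (3,3) (3,4) (3,5) (3,6) (4,3) (4,4) (4,5) (4,6) (5,3) (5,4) (5,5) (5,6) (6,4) (6,5) (6,6)] -> total=18
Click 3 (6,2) count=2: revealed 1 new [(6,2)] -> total=19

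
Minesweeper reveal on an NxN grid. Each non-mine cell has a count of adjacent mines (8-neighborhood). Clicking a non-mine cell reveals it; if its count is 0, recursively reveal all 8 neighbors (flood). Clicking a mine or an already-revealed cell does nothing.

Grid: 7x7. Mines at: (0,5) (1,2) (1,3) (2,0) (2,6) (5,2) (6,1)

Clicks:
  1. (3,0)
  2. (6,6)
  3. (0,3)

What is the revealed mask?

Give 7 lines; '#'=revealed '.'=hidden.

Click 1 (3,0) count=1: revealed 1 new [(3,0)] -> total=1
Click 2 (6,6) count=0: revealed 25 new [(2,1) (2,2) (2,3) (2,4) (2,5) (3,1) (3,2) (3,3) (3,4) (3,5) (3,6) (4,1) (4,2) (4,3) (4,4) (4,5) (4,6) (5,3) (5,4) (5,5) (5,6) (6,3) (6,4) (6,5) (6,6)] -> total=26
Click 3 (0,3) count=2: revealed 1 new [(0,3)] -> total=27

Answer: ...#...
.......
.#####.
#######
.######
...####
...####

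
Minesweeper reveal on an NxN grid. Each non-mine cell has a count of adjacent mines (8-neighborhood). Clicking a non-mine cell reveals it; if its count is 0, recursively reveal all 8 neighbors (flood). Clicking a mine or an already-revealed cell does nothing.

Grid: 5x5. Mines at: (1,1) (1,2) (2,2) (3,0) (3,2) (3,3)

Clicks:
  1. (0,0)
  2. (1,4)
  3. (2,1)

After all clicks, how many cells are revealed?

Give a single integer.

Answer: 8

Derivation:
Click 1 (0,0) count=1: revealed 1 new [(0,0)] -> total=1
Click 2 (1,4) count=0: revealed 6 new [(0,3) (0,4) (1,3) (1,4) (2,3) (2,4)] -> total=7
Click 3 (2,1) count=5: revealed 1 new [(2,1)] -> total=8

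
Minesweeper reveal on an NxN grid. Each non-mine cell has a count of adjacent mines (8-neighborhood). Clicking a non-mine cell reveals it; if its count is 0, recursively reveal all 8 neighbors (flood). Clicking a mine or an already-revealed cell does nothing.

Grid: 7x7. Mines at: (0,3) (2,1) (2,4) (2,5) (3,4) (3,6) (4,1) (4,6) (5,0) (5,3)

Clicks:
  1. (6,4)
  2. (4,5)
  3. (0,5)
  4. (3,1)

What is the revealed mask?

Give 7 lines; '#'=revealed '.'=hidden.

Click 1 (6,4) count=1: revealed 1 new [(6,4)] -> total=1
Click 2 (4,5) count=3: revealed 1 new [(4,5)] -> total=2
Click 3 (0,5) count=0: revealed 6 new [(0,4) (0,5) (0,6) (1,4) (1,5) (1,6)] -> total=8
Click 4 (3,1) count=2: revealed 1 new [(3,1)] -> total=9

Answer: ....###
....###
.......
.#.....
.....#.
.......
....#..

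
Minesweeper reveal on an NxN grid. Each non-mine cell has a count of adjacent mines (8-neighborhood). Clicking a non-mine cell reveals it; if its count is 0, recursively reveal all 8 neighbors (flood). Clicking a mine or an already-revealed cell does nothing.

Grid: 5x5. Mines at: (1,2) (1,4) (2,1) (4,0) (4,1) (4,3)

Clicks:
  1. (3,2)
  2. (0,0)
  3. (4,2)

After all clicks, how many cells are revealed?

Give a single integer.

Answer: 6

Derivation:
Click 1 (3,2) count=3: revealed 1 new [(3,2)] -> total=1
Click 2 (0,0) count=0: revealed 4 new [(0,0) (0,1) (1,0) (1,1)] -> total=5
Click 3 (4,2) count=2: revealed 1 new [(4,2)] -> total=6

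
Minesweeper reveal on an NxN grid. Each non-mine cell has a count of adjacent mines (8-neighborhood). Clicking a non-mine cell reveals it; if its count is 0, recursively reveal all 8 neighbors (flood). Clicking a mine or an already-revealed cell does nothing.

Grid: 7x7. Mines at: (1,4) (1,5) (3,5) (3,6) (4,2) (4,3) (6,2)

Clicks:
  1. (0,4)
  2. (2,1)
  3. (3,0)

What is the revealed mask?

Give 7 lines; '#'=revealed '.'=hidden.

Answer: #####..
####...
####...
####...
##.....
##.....
##.....

Derivation:
Click 1 (0,4) count=2: revealed 1 new [(0,4)] -> total=1
Click 2 (2,1) count=0: revealed 22 new [(0,0) (0,1) (0,2) (0,3) (1,0) (1,1) (1,2) (1,3) (2,0) (2,1) (2,2) (2,3) (3,0) (3,1) (3,2) (3,3) (4,0) (4,1) (5,0) (5,1) (6,0) (6,1)] -> total=23
Click 3 (3,0) count=0: revealed 0 new [(none)] -> total=23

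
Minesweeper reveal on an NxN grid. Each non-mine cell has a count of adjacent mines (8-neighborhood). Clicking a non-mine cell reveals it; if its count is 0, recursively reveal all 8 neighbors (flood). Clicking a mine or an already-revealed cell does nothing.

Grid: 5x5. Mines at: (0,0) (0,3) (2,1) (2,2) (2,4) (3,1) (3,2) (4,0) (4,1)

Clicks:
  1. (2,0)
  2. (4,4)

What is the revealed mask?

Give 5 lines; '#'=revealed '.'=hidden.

Click 1 (2,0) count=2: revealed 1 new [(2,0)] -> total=1
Click 2 (4,4) count=0: revealed 4 new [(3,3) (3,4) (4,3) (4,4)] -> total=5

Answer: .....
.....
#....
...##
...##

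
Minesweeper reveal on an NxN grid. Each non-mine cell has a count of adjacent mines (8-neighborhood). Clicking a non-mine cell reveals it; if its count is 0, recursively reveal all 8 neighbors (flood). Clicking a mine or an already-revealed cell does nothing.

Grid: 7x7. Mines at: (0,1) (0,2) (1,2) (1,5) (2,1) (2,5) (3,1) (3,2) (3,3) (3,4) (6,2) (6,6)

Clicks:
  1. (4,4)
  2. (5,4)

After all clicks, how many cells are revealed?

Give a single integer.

Answer: 9

Derivation:
Click 1 (4,4) count=2: revealed 1 new [(4,4)] -> total=1
Click 2 (5,4) count=0: revealed 8 new [(4,3) (4,5) (5,3) (5,4) (5,5) (6,3) (6,4) (6,5)] -> total=9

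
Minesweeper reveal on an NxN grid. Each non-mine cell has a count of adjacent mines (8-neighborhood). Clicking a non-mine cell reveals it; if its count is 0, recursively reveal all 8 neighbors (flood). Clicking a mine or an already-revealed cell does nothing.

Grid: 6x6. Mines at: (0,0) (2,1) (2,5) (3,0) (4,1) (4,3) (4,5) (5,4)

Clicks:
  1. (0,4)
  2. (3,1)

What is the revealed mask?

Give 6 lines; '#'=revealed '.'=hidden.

Answer: .#####
.#####
..###.
.####.
......
......

Derivation:
Click 1 (0,4) count=0: revealed 16 new [(0,1) (0,2) (0,3) (0,4) (0,5) (1,1) (1,2) (1,3) (1,4) (1,5) (2,2) (2,3) (2,4) (3,2) (3,3) (3,4)] -> total=16
Click 2 (3,1) count=3: revealed 1 new [(3,1)] -> total=17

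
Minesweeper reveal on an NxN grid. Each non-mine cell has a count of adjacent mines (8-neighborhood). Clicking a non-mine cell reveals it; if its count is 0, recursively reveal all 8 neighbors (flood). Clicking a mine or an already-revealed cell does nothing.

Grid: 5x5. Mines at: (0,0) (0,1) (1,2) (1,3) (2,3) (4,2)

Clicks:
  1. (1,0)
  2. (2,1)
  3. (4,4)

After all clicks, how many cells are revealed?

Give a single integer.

Click 1 (1,0) count=2: revealed 1 new [(1,0)] -> total=1
Click 2 (2,1) count=1: revealed 1 new [(2,1)] -> total=2
Click 3 (4,4) count=0: revealed 4 new [(3,3) (3,4) (4,3) (4,4)] -> total=6

Answer: 6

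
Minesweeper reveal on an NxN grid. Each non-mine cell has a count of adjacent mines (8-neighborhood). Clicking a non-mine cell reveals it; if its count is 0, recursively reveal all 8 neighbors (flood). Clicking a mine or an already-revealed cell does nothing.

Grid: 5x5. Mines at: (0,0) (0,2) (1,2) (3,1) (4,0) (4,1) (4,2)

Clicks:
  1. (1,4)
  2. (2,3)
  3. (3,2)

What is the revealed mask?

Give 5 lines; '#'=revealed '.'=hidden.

Click 1 (1,4) count=0: revealed 10 new [(0,3) (0,4) (1,3) (1,4) (2,3) (2,4) (3,3) (3,4) (4,3) (4,4)] -> total=10
Click 2 (2,3) count=1: revealed 0 new [(none)] -> total=10
Click 3 (3,2) count=3: revealed 1 new [(3,2)] -> total=11

Answer: ...##
...##
...##
..###
...##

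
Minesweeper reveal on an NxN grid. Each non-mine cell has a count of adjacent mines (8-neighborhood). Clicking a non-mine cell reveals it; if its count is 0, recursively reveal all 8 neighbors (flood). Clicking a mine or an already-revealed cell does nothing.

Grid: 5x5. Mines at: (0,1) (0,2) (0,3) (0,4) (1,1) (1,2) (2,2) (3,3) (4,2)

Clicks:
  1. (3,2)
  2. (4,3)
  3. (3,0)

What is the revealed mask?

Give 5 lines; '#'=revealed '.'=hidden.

Click 1 (3,2) count=3: revealed 1 new [(3,2)] -> total=1
Click 2 (4,3) count=2: revealed 1 new [(4,3)] -> total=2
Click 3 (3,0) count=0: revealed 6 new [(2,0) (2,1) (3,0) (3,1) (4,0) (4,1)] -> total=8

Answer: .....
.....
##...
###..
##.#.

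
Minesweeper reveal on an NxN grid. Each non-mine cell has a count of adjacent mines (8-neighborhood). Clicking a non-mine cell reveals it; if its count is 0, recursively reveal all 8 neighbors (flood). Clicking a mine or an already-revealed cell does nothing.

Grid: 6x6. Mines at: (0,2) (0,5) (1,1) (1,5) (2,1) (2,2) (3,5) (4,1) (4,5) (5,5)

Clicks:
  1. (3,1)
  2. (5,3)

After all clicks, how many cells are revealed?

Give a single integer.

Click 1 (3,1) count=3: revealed 1 new [(3,1)] -> total=1
Click 2 (5,3) count=0: revealed 9 new [(3,2) (3,3) (3,4) (4,2) (4,3) (4,4) (5,2) (5,3) (5,4)] -> total=10

Answer: 10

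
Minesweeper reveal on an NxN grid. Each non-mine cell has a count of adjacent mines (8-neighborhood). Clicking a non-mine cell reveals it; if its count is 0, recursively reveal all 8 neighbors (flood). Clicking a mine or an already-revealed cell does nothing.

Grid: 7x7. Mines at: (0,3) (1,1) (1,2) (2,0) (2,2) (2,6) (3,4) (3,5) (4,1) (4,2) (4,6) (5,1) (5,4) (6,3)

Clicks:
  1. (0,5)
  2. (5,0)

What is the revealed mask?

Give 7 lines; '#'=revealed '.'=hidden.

Click 1 (0,5) count=0: revealed 6 new [(0,4) (0,5) (0,6) (1,4) (1,5) (1,6)] -> total=6
Click 2 (5,0) count=2: revealed 1 new [(5,0)] -> total=7

Answer: ....###
....###
.......
.......
.......
#......
.......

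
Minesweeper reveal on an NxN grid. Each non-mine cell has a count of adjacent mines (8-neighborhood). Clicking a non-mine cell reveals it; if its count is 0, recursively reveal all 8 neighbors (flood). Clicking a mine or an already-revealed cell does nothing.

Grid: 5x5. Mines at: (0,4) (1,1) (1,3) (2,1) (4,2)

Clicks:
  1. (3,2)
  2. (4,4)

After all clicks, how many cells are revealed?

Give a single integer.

Answer: 7

Derivation:
Click 1 (3,2) count=2: revealed 1 new [(3,2)] -> total=1
Click 2 (4,4) count=0: revealed 6 new [(2,3) (2,4) (3,3) (3,4) (4,3) (4,4)] -> total=7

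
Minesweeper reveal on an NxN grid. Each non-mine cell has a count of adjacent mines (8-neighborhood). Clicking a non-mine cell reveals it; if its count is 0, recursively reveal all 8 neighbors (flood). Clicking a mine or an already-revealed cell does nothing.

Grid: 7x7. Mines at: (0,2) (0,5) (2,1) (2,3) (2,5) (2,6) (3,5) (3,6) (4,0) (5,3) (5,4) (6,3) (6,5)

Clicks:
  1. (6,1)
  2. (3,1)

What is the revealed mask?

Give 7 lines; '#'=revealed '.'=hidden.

Click 1 (6,1) count=0: revealed 6 new [(5,0) (5,1) (5,2) (6,0) (6,1) (6,2)] -> total=6
Click 2 (3,1) count=2: revealed 1 new [(3,1)] -> total=7

Answer: .......
.......
.......
.#.....
.......
###....
###....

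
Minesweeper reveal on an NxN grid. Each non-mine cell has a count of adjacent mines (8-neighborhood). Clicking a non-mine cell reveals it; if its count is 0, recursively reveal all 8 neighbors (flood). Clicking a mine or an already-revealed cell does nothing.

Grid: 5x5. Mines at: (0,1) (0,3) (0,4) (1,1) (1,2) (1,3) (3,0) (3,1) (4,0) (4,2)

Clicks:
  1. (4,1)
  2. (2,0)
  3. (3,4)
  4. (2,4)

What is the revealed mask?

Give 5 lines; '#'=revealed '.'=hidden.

Click 1 (4,1) count=4: revealed 1 new [(4,1)] -> total=1
Click 2 (2,0) count=3: revealed 1 new [(2,0)] -> total=2
Click 3 (3,4) count=0: revealed 6 new [(2,3) (2,4) (3,3) (3,4) (4,3) (4,4)] -> total=8
Click 4 (2,4) count=1: revealed 0 new [(none)] -> total=8

Answer: .....
.....
#..##
...##
.#.##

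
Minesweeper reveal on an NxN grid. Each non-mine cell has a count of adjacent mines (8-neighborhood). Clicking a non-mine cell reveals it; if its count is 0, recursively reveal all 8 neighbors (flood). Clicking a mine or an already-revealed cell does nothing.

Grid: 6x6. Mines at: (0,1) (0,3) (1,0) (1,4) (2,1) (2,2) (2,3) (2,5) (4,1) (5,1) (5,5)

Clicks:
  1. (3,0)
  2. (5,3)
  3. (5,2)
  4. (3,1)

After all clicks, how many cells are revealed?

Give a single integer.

Click 1 (3,0) count=2: revealed 1 new [(3,0)] -> total=1
Click 2 (5,3) count=0: revealed 9 new [(3,2) (3,3) (3,4) (4,2) (4,3) (4,4) (5,2) (5,3) (5,4)] -> total=10
Click 3 (5,2) count=2: revealed 0 new [(none)] -> total=10
Click 4 (3,1) count=3: revealed 1 new [(3,1)] -> total=11

Answer: 11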